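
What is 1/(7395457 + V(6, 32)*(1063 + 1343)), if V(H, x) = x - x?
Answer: 1/7395457 ≈ 1.3522e-7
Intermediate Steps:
V(H, x) = 0
1/(7395457 + V(6, 32)*(1063 + 1343)) = 1/(7395457 + 0*(1063 + 1343)) = 1/(7395457 + 0*2406) = 1/(7395457 + 0) = 1/7395457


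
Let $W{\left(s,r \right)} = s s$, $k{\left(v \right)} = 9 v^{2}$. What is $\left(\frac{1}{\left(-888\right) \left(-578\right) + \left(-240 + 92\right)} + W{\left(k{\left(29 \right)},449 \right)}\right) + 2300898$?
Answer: $\frac{30576920583445}{513116} \approx 5.9591 \cdot 10^{7}$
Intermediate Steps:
$W{\left(s,r \right)} = s^{2}$
$\left(\frac{1}{\left(-888\right) \left(-578\right) + \left(-240 + 92\right)} + W{\left(k{\left(29 \right)},449 \right)}\right) + 2300898 = \left(\frac{1}{\left(-888\right) \left(-578\right) + \left(-240 + 92\right)} + \left(9 \cdot 29^{2}\right)^{2}\right) + 2300898 = \left(\frac{1}{513264 - 148} + \left(9 \cdot 841\right)^{2}\right) + 2300898 = \left(\frac{1}{513116} + 7569^{2}\right) + 2300898 = \left(\frac{1}{513116} + 57289761\right) + 2300898 = \frac{29396293005277}{513116} + 2300898 = \frac{30576920583445}{513116}$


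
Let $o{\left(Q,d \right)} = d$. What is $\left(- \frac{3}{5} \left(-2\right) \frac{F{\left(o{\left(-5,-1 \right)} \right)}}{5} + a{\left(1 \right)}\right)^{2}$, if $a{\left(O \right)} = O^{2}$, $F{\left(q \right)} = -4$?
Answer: $\frac{1}{625} \approx 0.0016$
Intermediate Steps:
$\left(- \frac{3}{5} \left(-2\right) \frac{F{\left(o{\left(-5,-1 \right)} \right)}}{5} + a{\left(1 \right)}\right)^{2} = \left(- \frac{3}{5} \left(-2\right) \left(- \frac{4}{5}\right) + 1^{2}\right)^{2} = \left(\left(-3\right) \frac{1}{5} \left(-2\right) \left(\left(-4\right) \frac{1}{5}\right) + 1\right)^{2} = \left(\left(- \frac{3}{5}\right) \left(-2\right) \left(- \frac{4}{5}\right) + 1\right)^{2} = \left(\frac{6}{5} \left(- \frac{4}{5}\right) + 1\right)^{2} = \left(- \frac{24}{25} + 1\right)^{2} = \left(\frac{1}{25}\right)^{2} = \frac{1}{625}$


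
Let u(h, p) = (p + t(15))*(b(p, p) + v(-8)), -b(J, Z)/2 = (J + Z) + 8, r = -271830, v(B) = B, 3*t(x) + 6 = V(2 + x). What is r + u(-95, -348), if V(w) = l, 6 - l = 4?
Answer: -749718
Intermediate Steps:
l = 2 (l = 6 - 1*4 = 6 - 4 = 2)
V(w) = 2
t(x) = -4/3 (t(x) = -2 + (1/3)*2 = -2 + 2/3 = -4/3)
b(J, Z) = -16 - 2*J - 2*Z (b(J, Z) = -2*((J + Z) + 8) = -2*(8 + J + Z) = -16 - 2*J - 2*Z)
u(h, p) = (-24 - 4*p)*(-4/3 + p) (u(h, p) = (p - 4/3)*((-16 - 2*p - 2*p) - 8) = (-4/3 + p)*((-16 - 4*p) - 8) = (-4/3 + p)*(-24 - 4*p) = (-24 - 4*p)*(-4/3 + p))
r + u(-95, -348) = -271830 + (32 - 4*(-348)**2 - 56/3*(-348)) = -271830 + (32 - 4*121104 + 6496) = -271830 + (32 - 484416 + 6496) = -271830 - 477888 = -749718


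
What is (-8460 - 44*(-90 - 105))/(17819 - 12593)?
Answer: 20/871 ≈ 0.022962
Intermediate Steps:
(-8460 - 44*(-90 - 105))/(17819 - 12593) = (-8460 - 44*(-195))/5226 = (-8460 + 8580)*(1/5226) = 120*(1/5226) = 20/871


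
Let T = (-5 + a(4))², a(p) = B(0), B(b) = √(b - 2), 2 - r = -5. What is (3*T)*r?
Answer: 483 - 210*I*√2 ≈ 483.0 - 296.98*I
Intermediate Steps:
r = 7 (r = 2 - 1*(-5) = 2 + 5 = 7)
B(b) = √(-2 + b)
a(p) = I*√2 (a(p) = √(-2 + 0) = √(-2) = I*√2)
T = (-5 + I*√2)² ≈ 23.0 - 14.142*I
(3*T)*r = (3*(5 - I*√2)²)*7 = 21*(5 - I*√2)²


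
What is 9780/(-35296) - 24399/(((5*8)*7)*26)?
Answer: -29137047/8029840 ≈ -3.6286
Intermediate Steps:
9780/(-35296) - 24399/(((5*8)*7)*26) = 9780*(-1/35296) - 24399/((40*7)*26) = -2445/8824 - 24399/(280*26) = -2445/8824 - 24399/7280 = -29137047/8029840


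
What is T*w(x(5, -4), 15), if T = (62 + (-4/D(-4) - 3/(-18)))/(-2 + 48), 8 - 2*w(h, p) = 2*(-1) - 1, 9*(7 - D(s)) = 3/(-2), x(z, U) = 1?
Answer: 174845/23736 ≈ 7.3662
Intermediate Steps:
D(s) = 43/6 (D(s) = 7 - 1/(3*(-2)) = 7 - (-1)/(3*2) = 7 - ⅑*(-3/2) = 7 + ⅙ = 43/6)
w(h, p) = 11/2 (w(h, p) = 4 - (2*(-1) - 1)/2 = 4 - (-2 - 1)/2 = 4 - ½*(-3) = 4 + 3/2 = 11/2)
T = 15895/11868 (T = (62 + (-4/43/6 - 3/(-18)))/(-2 + 48) = (62 + (-4*6/43 - 3*(-1/18)))/46 = (62 + (-24/43 + ⅙))*(1/46) = (62 - 101/258)*(1/46) = (15895/258)*(1/46) = 15895/11868 ≈ 1.3393)
T*w(x(5, -4), 15) = (15895/11868)*(11/2) = 174845/23736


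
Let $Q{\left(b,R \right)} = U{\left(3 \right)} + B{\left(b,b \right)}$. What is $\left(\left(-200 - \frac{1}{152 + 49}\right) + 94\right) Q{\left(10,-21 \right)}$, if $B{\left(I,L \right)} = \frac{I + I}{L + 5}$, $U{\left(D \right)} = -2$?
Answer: $\frac{42614}{603} \approx 70.67$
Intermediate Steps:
$B{\left(I,L \right)} = \frac{2 I}{5 + L}$
$Q{\left(b,R \right)} = -2 + \frac{2 b}{5 + b}$
$\left(\left(-200 - \frac{1}{152 + 49}\right) + 94\right) Q{\left(10,-21 \right)} = \left(\left(-200 - \frac{1}{152 + 49}\right) + 94\right) \left(- \frac{10}{5 + 10}\right) = \left(\left(-200 - \frac{1}{201}\right) + 94\right) \left(- \frac{10}{15}\right) = \left(\left(-200 - \frac{1}{201}\right) + 94\right) \left(\left(-10\right) \frac{1}{15}\right) = \left(\left(-200 - \frac{1}{201}\right) + 94\right) \left(- \frac{2}{3}\right) = \left(- \frac{40201}{201} + 94\right) \left(- \frac{2}{3}\right) = \left(- \frac{21307}{201}\right) \left(- \frac{2}{3}\right) = \frac{42614}{603}$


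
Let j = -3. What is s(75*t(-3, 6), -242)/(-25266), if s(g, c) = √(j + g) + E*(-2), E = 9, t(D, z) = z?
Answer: 3/4211 - √447/25266 ≈ -0.00012437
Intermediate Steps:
s(g, c) = -18 + √(-3 + g) (s(g, c) = √(-3 + g) + 9*(-2) = √(-3 + g) - 18 = -18 + √(-3 + g))
s(75*t(-3, 6), -242)/(-25266) = (-18 + √(-3 + 75*6))/(-25266) = (-18 + √(-3 + 450))*(-1/25266) = (-18 + √447)*(-1/25266) = 3/4211 - √447/25266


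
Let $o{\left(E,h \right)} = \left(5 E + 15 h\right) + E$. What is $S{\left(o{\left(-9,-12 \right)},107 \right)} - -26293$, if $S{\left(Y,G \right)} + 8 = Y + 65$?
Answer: $26116$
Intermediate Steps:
$o{\left(E,h \right)} = 6 E + 15 h$
$S{\left(Y,G \right)} = 57 + Y$ ($S{\left(Y,G \right)} = -8 + \left(Y + 65\right) = -8 + \left(65 + Y\right) = 57 + Y$)
$S{\left(o{\left(-9,-12 \right)},107 \right)} - -26293 = \left(57 + \left(6 \left(-9\right) + 15 \left(-12\right)\right)\right) - -26293 = \left(57 - 234\right) + 26293 = -177 + 26293 = 26116$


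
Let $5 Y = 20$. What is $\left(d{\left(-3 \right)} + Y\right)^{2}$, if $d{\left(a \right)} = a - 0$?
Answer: $1$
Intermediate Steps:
$d{\left(a \right)} = a$ ($d{\left(a \right)} = a + 0 = a$)
$Y = 4$ ($Y = \frac{1}{5} \cdot 20 = 4$)
$\left(d{\left(-3 \right)} + Y\right)^{2} = \left(-3 + 4\right)^{2} = 1^{2} = 1$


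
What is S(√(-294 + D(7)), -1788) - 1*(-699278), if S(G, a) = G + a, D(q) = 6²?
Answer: 697490 + I*√258 ≈ 6.9749e+5 + 16.062*I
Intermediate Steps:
D(q) = 36
S(√(-294 + D(7)), -1788) - 1*(-699278) = (√(-294 + 36) - 1788) - 1*(-699278) = (√(-258) - 1788) + 699278 = (I*√258 - 1788) + 699278 = (-1788 + I*√258) + 699278 = 697490 + I*√258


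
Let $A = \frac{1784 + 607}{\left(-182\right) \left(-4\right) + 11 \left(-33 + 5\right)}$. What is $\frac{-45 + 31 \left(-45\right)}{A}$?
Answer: $- \frac{201600}{797} \approx -252.95$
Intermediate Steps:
$A = \frac{797}{140}$ ($A = \frac{2391}{728 + 11 \left(-28\right)} = \frac{2391}{728 - 308} = \frac{2391}{420} = 2391 \cdot \frac{1}{420} = \frac{797}{140} \approx 5.6929$)
$\frac{-45 + 31 \left(-45\right)}{A} = \frac{-45 + 31 \left(-45\right)}{\frac{797}{140}} = \left(-45 - 1395\right) \frac{140}{797} = \left(-1440\right) \frac{140}{797} = - \frac{201600}{797}$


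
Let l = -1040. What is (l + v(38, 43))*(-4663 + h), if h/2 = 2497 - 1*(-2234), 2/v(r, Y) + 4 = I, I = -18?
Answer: -54905359/11 ≈ -4.9914e+6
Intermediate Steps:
v(r, Y) = -1/11 (v(r, Y) = 2/(-4 - 18) = 2/(-22) = 2*(-1/22) = -1/11)
h = 9462 (h = 2*(2497 - 1*(-2234)) = 2*(2497 + 2234) = 2*4731 = 9462)
(l + v(38, 43))*(-4663 + h) = (-1040 - 1/11)*(-4663 + 9462) = -11441/11*4799 = -54905359/11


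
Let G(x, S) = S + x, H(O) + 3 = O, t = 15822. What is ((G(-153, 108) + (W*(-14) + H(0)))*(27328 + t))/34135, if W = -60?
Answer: 6834960/6827 ≈ 1001.2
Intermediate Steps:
H(O) = -3 + O
((G(-153, 108) + (W*(-14) + H(0)))*(27328 + t))/34135 = (((108 - 153) + (-60*(-14) + (-3 + 0)))*(27328 + 15822))/34135 = ((-45 + (840 - 3))*43150)*(1/34135) = ((-45 + 837)*43150)*(1/34135) = (792*43150)*(1/34135) = 34174800*(1/34135) = 6834960/6827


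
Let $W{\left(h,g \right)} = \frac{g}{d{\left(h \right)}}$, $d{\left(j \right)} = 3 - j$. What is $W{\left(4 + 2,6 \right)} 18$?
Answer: $-36$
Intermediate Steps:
$W{\left(h,g \right)} = \frac{g}{3 - h}$
$W{\left(4 + 2,6 \right)} 18 = \left(-1\right) 6 \frac{1}{-3 + \left(4 + 2\right)} 18 = \left(-1\right) 6 \frac{1}{-3 + 6} \cdot 18 = \left(-1\right) 6 \cdot \frac{1}{3} \cdot 18 = \left(-2\right) 18 = -36$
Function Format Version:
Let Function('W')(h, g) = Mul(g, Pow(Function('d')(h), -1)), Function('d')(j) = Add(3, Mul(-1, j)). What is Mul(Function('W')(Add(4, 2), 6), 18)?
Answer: -36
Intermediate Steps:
Function('W')(h, g) = Mul(g, Pow(Add(3, Mul(-1, h)), -1))
Mul(Function('W')(Add(4, 2), 6), 18) = Mul(Mul(-1, 6, Pow(Add(-3, Add(4, 2)), -1)), 18) = Mul(Mul(-1, 6, Pow(Add(-3, 6), -1)), 18) = Mul(Mul(-1, 6, Pow(3, -1)), 18) = Mul(Mul(-1, 6, Rational(1, 3)), 18) = Mul(-2, 18) = -36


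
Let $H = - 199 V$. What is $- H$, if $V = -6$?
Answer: $-1194$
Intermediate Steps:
$H = 1194$ ($H = \left(-199\right) \left(-6\right) = 1194$)
$- H = \left(-1\right) 1194 = -1194$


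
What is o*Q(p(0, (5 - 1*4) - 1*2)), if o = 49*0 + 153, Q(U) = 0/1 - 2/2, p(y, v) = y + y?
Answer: -153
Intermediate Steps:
p(y, v) = 2*y
Q(U) = -1 (Q(U) = 0*1 - 2*½ = 0 - 1 = -1)
o = 153 (o = 0 + 153 = 153)
o*Q(p(0, (5 - 1*4) - 1*2)) = 153*(-1) = -153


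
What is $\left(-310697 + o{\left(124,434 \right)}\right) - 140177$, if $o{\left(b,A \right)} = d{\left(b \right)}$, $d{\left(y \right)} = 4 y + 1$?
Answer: $-450377$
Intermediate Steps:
$d{\left(y \right)} = 1 + 4 y$
$o{\left(b,A \right)} = 1 + 4 b$
$\left(-310697 + o{\left(124,434 \right)}\right) - 140177 = \left(-310697 + \left(1 + 4 \cdot 124\right)\right) - 140177 = \left(-310697 + \left(1 + 496\right)\right) - 140177 = \left(-310697 + 497\right) - 140177 = -310200 - 140177 = -450377$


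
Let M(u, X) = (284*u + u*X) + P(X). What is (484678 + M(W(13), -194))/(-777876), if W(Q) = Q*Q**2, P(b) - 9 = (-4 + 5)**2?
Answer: -31019/35358 ≈ -0.87728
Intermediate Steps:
P(b) = 10 (P(b) = 9 + (-4 + 5)**2 = 9 + 1**2 = 9 + 1 = 10)
W(Q) = Q**3
M(u, X) = 10 + 284*u + X*u (M(u, X) = (284*u + u*X) + 10 = (284*u + X*u) + 10 = 10 + 284*u + X*u)
(484678 + M(W(13), -194))/(-777876) = (484678 + (10 + 284*13**3 - 194*13**3))/(-777876) = (484678 + (10 + 284*2197 - 194*2197))*(-1/777876) = (484678 + (10 + 623948 - 426218))*(-1/777876) = (484678 + 197740)*(-1/777876) = 682418*(-1/777876) = -31019/35358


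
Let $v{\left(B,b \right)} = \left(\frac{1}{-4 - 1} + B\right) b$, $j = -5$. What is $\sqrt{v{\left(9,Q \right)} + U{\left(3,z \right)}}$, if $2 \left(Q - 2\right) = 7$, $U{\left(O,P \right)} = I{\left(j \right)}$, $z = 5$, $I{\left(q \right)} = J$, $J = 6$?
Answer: $\frac{4 \sqrt{85}}{5} \approx 7.3756$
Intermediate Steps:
$I{\left(q \right)} = 6$
$U{\left(O,P \right)} = 6$
$Q = \frac{11}{2}$ ($Q = 2 + \frac{1}{2} \cdot 7 = 2 + \frac{7}{2} = \frac{11}{2} \approx 5.5$)
$v{\left(B,b \right)} = b \left(- \frac{1}{5} + B\right)$ ($v{\left(B,b \right)} = \left(\frac{1}{-5} + B\right) b = \left(- \frac{1}{5} + B\right) b = b \left(- \frac{1}{5} + B\right)$)
$\sqrt{v{\left(9,Q \right)} + U{\left(3,z \right)}} = \sqrt{\frac{11 \left(- \frac{1}{5} + 9\right)}{2} + 6} = \sqrt{\frac{11}{2} \cdot \frac{44}{5} + 6} = \sqrt{\frac{242}{5} + 6} = \sqrt{\frac{272}{5}} = \frac{4 \sqrt{85}}{5}$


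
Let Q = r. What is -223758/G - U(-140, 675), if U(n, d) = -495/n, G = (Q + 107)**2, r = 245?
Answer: -2316465/433664 ≈ -5.3416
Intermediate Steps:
Q = 245
G = 123904 (G = (245 + 107)**2 = 352**2 = 123904)
-223758/G - U(-140, 675) = -223758/123904 - (-495)/(-140) = -223758*1/123904 - (-495)*(-1)/140 = -111879/61952 - 1*99/28 = -111879/61952 - 99/28 = -2316465/433664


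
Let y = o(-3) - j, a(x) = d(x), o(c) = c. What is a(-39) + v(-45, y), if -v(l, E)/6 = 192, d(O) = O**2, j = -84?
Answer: 369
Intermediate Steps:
a(x) = x**2
y = 81 (y = -3 - 1*(-84) = -3 + 84 = 81)
v(l, E) = -1152 (v(l, E) = -6*192 = -1152)
a(-39) + v(-45, y) = (-39)**2 - 1152 = 1521 - 1152 = 369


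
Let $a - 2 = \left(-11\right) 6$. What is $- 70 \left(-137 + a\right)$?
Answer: $14070$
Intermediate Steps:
$a = -64$ ($a = 2 - 66 = -64$)
$- 70 \left(-137 + a\right) = - 70 \left(-137 - 64\right) = \left(-70\right) \left(-201\right) = 14070$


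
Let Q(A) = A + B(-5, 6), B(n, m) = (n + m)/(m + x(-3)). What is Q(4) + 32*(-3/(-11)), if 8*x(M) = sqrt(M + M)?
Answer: 4964/385 - 4*I*sqrt(6)/1155 ≈ 12.894 - 0.0084831*I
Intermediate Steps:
x(M) = sqrt(2)*sqrt(M)/8 (x(M) = sqrt(M + M)/8 = sqrt(2*M)/8 = (sqrt(2)*sqrt(M))/8 = sqrt(2)*sqrt(M)/8)
B(n, m) = (m + n)/(m + I*sqrt(6)/8) (B(n, m) = (n + m)/(m + sqrt(2)*sqrt(-3)/8) = (m + n)/(m + sqrt(2)*(I*sqrt(3))/8) = (m + n)/(m + I*sqrt(6)/8))
Q(A) = A + 8/(48 + I*sqrt(6)) (Q(A) = A + 8*(6 - 5)/(8*6 + I*sqrt(6)) = A + 8*1/(48 + I*sqrt(6)) = A + 8/(48 + I*sqrt(6)))
Q(4) + 32*(-3/(-11)) = (64/385 + 4 - 4*I*sqrt(6)/1155) + 32*(-3/(-11)) = (1604/385 - 4*I*sqrt(6)/1155) + 32*(-1/11*(-3)) = (1604/385 - 4*I*sqrt(6)/1155) + 32*(3/11) = (1604/385 - 4*I*sqrt(6)/1155) + 96/11 = 4964/385 - 4*I*sqrt(6)/1155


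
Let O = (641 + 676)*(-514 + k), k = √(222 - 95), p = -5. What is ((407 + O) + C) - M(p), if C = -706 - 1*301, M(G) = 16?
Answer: -677554 + 1317*√127 ≈ -6.6271e+5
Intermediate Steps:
C = -1007 (C = -706 - 301 = -1007)
k = √127 ≈ 11.269
O = -676938 + 1317*√127 (O = (641 + 676)*(-514 + √127) = 1317*(-514 + √127) = -676938 + 1317*√127 ≈ -6.6210e+5)
((407 + O) + C) - M(p) = ((407 + (-676938 + 1317*√127)) - 1007) - 1*16 = ((-676531 + 1317*√127) - 1007) - 16 = (-677538 + 1317*√127) - 16 = -677554 + 1317*√127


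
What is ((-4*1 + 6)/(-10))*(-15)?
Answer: 3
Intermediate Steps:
((-4*1 + 6)/(-10))*(-15) = ((-4 + 6)*(-⅒))*(-15) = (2*(-⅒))*(-15) = -⅕*(-15) = 3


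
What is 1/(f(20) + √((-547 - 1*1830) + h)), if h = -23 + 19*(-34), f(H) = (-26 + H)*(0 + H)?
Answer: -60/8723 - I*√3046/17446 ≈ -0.0068784 - 0.0031635*I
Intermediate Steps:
f(H) = H*(-26 + H) (f(H) = (-26 + H)*H = H*(-26 + H))
h = -669 (h = -23 - 646 = -669)
1/(f(20) + √((-547 - 1*1830) + h)) = 1/(20*(-26 + 20) + √((-547 - 1*1830) - 669)) = 1/(20*(-6) + √((-547 - 1830) - 669)) = 1/(-120 + √(-2377 - 669)) = 1/(-120 + √(-3046)) = 1/(-120 + I*√3046)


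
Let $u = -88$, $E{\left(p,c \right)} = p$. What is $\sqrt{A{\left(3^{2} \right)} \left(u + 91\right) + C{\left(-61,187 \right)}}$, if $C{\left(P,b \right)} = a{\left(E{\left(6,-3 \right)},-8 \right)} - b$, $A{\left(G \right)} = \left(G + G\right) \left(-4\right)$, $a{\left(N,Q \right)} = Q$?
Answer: $i \sqrt{411} \approx 20.273 i$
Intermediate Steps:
$A{\left(G \right)} = - 8 G$ ($A{\left(G \right)} = 2 G \left(-4\right) = - 8 G$)
$C{\left(P,b \right)} = -8 - b$
$\sqrt{A{\left(3^{2} \right)} \left(u + 91\right) + C{\left(-61,187 \right)}} = \sqrt{- 8 \cdot 3^{2} \left(-88 + 91\right) - 195} = \sqrt{\left(-8\right) 9 \cdot 3 - 195} = \sqrt{\left(-72\right) 3 - 195} = \sqrt{-216 - 195} = \sqrt{-411} = i \sqrt{411}$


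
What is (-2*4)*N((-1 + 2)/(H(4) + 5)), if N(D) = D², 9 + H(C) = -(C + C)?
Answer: -1/18 ≈ -0.055556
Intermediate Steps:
H(C) = -9 - 2*C (H(C) = -9 - (C + C) = -9 - 2*C)
(-2*4)*N((-1 + 2)/(H(4) + 5)) = (-2*4)*((-1 + 2)/((-9 - 2*4) + 5))² = -8/((-9 - 8) + 5)² = -8/(-17 + 5)² = -8*(1/(-12))² = -8*(1*(-1/12))² = -8*(-1/12)² = -8*1/144 = -1/18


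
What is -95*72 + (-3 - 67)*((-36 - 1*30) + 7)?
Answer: -2710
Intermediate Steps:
-95*72 + (-3 - 67)*((-36 - 1*30) + 7) = -6840 - 70*((-36 - 30) + 7) = -6840 - 70*(-66 + 7) = -6840 - 70*(-59) = -6840 + 4130 = -2710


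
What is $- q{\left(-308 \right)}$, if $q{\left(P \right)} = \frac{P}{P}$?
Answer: $-1$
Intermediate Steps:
$q{\left(P \right)} = 1$
$- q{\left(-308 \right)} = \left(-1\right) 1 = -1$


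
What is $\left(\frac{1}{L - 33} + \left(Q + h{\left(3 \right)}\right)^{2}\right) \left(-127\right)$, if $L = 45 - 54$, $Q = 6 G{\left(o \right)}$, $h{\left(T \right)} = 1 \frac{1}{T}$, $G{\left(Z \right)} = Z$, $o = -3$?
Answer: $- \frac{4994021}{126} \approx -39635.0$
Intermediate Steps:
$h{\left(T \right)} = \frac{1}{T}$
$Q = -18$ ($Q = 6 \left(-3\right) = -18$)
$L = -9$ ($L = 45 - 54 = -9$)
$\left(\frac{1}{L - 33} + \left(Q + h{\left(3 \right)}\right)^{2}\right) \left(-127\right) = \left(\frac{1}{-9 - 33} + \left(-18 + \frac{1}{3}\right)^{2}\right) \left(-127\right) = \left(\frac{1}{-42} + \left(-18 + \frac{1}{3}\right)^{2}\right) \left(-127\right) = \left(- \frac{1}{42} + \left(- \frac{53}{3}\right)^{2}\right) \left(-127\right) = \left(- \frac{1}{42} + \frac{2809}{9}\right) \left(-127\right) = \frac{39323}{126} \left(-127\right) = - \frac{4994021}{126}$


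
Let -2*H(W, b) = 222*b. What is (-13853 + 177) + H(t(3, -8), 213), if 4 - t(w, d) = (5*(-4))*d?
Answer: -37319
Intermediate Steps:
t(w, d) = 4 + 20*d (t(w, d) = 4 - 5*(-4)*d = 4 - (-20)*d = 4 + 20*d)
H(W, b) = -111*b
(-13853 + 177) + H(t(3, -8), 213) = (-13853 + 177) - 111*213 = -13676 - 23643 = -37319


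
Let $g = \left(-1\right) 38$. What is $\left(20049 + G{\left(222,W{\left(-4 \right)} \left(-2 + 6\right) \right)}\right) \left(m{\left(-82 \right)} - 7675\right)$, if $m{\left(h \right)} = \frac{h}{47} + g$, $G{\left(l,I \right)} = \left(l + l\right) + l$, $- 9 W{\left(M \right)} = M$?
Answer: $- \frac{7511113995}{47} \approx -1.5981 \cdot 10^{8}$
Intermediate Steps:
$W{\left(M \right)} = - \frac{M}{9}$
$G{\left(l,I \right)} = 3 l$ ($G{\left(l,I \right)} = 2 l + l = 3 l$)
$g = -38$
$m{\left(h \right)} = -38 + \frac{h}{47}$ ($m{\left(h \right)} = \frac{h}{47} - 38 = -38 + \frac{h}{47}$)
$\left(20049 + G{\left(222,W{\left(-4 \right)} \left(-2 + 6\right) \right)}\right) \left(m{\left(-82 \right)} - 7675\right) = \left(20049 + 3 \cdot 222\right) \left(\left(-38 + \frac{1}{47} \left(-82\right)\right) - 7675\right) = \left(20049 + 666\right) \left(\left(-38 - \frac{82}{47}\right) - 7675\right) = 20715 \left(- \frac{1868}{47} - 7675\right) = 20715 \left(- \frac{362593}{47}\right) = - \frac{7511113995}{47}$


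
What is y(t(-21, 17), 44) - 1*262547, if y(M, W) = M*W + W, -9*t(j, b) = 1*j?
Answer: -787201/3 ≈ -2.6240e+5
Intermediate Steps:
t(j, b) = -j/9
y(M, W) = W + M*W
y(t(-21, 17), 44) - 1*262547 = 44*(1 - ⅑*(-21)) - 1*262547 = 44*(1 + 7/3) - 262547 = 44*(10/3) - 262547 = 440/3 - 262547 = -787201/3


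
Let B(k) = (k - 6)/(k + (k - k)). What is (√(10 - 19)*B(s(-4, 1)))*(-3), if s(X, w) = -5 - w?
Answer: -18*I ≈ -18.0*I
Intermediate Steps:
B(k) = (-6 + k)/k (B(k) = (-6 + k)/(k + 0) = (-6 + k)/k)
(√(10 - 19)*B(s(-4, 1)))*(-3) = (√(10 - 19)*((-6 + (-5 - 1*1))/(-5 - 1*1)))*(-3) = (√(-9)*((-6 + (-5 - 1))/(-5 - 1)))*(-3) = ((3*I)*((-6 - 6)/(-6)))*(-3) = ((3*I)*(-⅙*(-12)))*(-3) = ((3*I)*2)*(-3) = (6*I)*(-3) = -18*I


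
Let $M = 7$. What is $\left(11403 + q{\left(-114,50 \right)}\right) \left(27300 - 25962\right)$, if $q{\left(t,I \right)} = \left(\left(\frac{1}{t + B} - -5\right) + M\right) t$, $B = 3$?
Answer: $\frac{496843554}{37} \approx 1.3428 \cdot 10^{7}$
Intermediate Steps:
$q{\left(t,I \right)} = t \left(12 + \frac{1}{3 + t}\right)$ ($q{\left(t,I \right)} = \left(\left(\frac{1}{t + 3} - -5\right) + 7\right) t = \left(\left(\frac{1}{3 + t} + 5\right) + 7\right) t = \left(\left(5 + \frac{1}{3 + t}\right) + 7\right) t = \left(12 + \frac{1}{3 + t}\right) t = t \left(12 + \frac{1}{3 + t}\right)$)
$\left(11403 + q{\left(-114,50 \right)}\right) \left(27300 - 25962\right) = \left(11403 - \frac{114 \left(37 + 12 \left(-114\right)\right)}{3 - 114}\right) \left(27300 - 25962\right) = \left(11403 - \frac{114 \left(37 - 1368\right)}{-111}\right) 1338 = \left(11403 - \left(- \frac{38}{37}\right) \left(-1331\right)\right) 1338 = \left(11403 - \frac{50578}{37}\right) 1338 = \frac{371333}{37} \cdot 1338 = \frac{496843554}{37}$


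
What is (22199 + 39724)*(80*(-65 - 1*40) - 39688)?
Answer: -2977753224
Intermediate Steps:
(22199 + 39724)*(80*(-65 - 1*40) - 39688) = 61923*(80*(-65 - 40) - 39688) = 61923*(80*(-105) - 39688) = 61923*(-8400 - 39688) = 61923*(-48088) = -2977753224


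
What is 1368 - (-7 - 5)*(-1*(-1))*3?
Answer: 1404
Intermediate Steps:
1368 - (-7 - 5)*(-1*(-1))*3 = 1368 - (-12*1)*3 = 1368 - (-12)*3 = 1368 - 1*(-36) = 1368 + 36 = 1404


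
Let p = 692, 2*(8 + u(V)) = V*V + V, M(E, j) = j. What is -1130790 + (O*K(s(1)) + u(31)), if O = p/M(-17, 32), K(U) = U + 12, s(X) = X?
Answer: -9040167/8 ≈ -1.1300e+6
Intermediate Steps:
u(V) = -8 + V/2 + V²/2 (u(V) = -8 + (V*V + V)/2 = -8 + (V² + V)/2 = -8 + (V + V²)/2 = -8 + (V/2 + V²/2) = -8 + V/2 + V²/2)
K(U) = 12 + U
O = 173/8 (O = 692/32 = 692*(1/32) = 173/8 ≈ 21.625)
-1130790 + (O*K(s(1)) + u(31)) = -1130790 + (173*(12 + 1)/8 + (-8 + (½)*31 + (½)*31²)) = -1130790 + ((173/8)*13 + (-8 + 31/2 + (½)*961)) = -1130790 + (2249/8 + (-8 + 31/2 + 961/2)) = -1130790 + (2249/8 + 488) = -1130790 + 6153/8 = -9040167/8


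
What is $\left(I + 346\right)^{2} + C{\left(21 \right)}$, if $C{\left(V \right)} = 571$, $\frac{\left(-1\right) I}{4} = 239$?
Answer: $372671$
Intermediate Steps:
$I = -956$ ($I = \left(-4\right) 239 = -956$)
$\left(I + 346\right)^{2} + C{\left(21 \right)} = \left(-956 + 346\right)^{2} + 571 = \left(-610\right)^{2} + 571 = 372100 + 571 = 372671$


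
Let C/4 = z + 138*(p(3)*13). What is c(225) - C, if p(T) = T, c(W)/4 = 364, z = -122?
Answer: -19584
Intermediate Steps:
c(W) = 1456 (c(W) = 4*364 = 1456)
C = 21040 (C = 4*(-122 + 138*(3*13)) = 4*(-122 + 138*39) = 4*(-122 + 5382) = 4*5260 = 21040)
c(225) - C = 1456 - 1*21040 = 1456 - 21040 = -19584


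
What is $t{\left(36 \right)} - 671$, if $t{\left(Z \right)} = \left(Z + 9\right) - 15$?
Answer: $-641$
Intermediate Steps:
$t{\left(Z \right)} = -6 + Z$ ($t{\left(Z \right)} = \left(9 + Z\right) - 15 = -6 + Z$)
$t{\left(36 \right)} - 671 = \left(-6 + 36\right) - 671 = 30 - 671 = -641$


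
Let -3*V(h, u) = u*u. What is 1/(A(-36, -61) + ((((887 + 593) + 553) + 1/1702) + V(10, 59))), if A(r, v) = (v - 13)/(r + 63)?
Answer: 45954/39976603 ≈ 0.0011495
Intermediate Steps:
A(r, v) = (-13 + v)/(63 + r)
V(h, u) = -u²/3 (V(h, u) = -u*u/3 = -u²/3)
1/(A(-36, -61) + ((((887 + 593) + 553) + 1/1702) + V(10, 59))) = 1/((-13 - 61)/(63 - 36) + ((((887 + 593) + 553) + 1/1702) - ⅓*59²)) = 1/(-74/27 + (((1480 + 553) + 1/1702) - ⅓*3481)) = 1/((1/27)*(-74) + ((2033 + 1/1702) - 3481/3)) = 1/(-74/27 + (3460167/1702 - 3481/3)) = 1/(-74/27 + 4455839/5106) = 1/(39976603/45954) = 45954/39976603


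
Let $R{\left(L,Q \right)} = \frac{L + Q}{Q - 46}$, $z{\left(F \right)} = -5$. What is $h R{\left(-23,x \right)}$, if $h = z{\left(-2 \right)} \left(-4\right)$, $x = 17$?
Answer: $\frac{120}{29} \approx 4.1379$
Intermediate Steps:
$R{\left(L,Q \right)} = \frac{L + Q}{-46 + Q}$
$h = 20$ ($h = \left(-5\right) \left(-4\right) = 20$)
$h R{\left(-23,x \right)} = 20 \frac{-23 + 17}{-46 + 17} = 20 \frac{1}{-29} \left(-6\right) = 20 \left(\left(- \frac{1}{29}\right) \left(-6\right)\right) = 20 \cdot \frac{6}{29} = \frac{120}{29}$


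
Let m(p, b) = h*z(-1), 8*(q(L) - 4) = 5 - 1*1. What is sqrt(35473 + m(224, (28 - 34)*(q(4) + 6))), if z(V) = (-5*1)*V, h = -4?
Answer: 11*sqrt(293) ≈ 188.29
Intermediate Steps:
q(L) = 9/2 (q(L) = 4 + (5 - 1*1)/8 = 4 + (5 - 1)/8 = 4 + (1/8)*4 = 4 + 1/2 = 9/2)
z(V) = -5*V
m(p, b) = -20 (m(p, b) = -(-20)*(-1) = -4*5 = -20)
sqrt(35473 + m(224, (28 - 34)*(q(4) + 6))) = sqrt(35473 - 20) = sqrt(35453) = 11*sqrt(293)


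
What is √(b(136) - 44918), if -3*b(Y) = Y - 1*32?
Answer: I*√404574/3 ≈ 212.02*I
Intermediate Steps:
b(Y) = 32/3 - Y/3 (b(Y) = -(Y - 1*32)/3 = -(Y - 32)/3 = -(-32 + Y)/3 = 32/3 - Y/3)
√(b(136) - 44918) = √((32/3 - ⅓*136) - 44918) = √((32/3 - 136/3) - 44918) = √(-104/3 - 44918) = √(-134858/3) = I*√404574/3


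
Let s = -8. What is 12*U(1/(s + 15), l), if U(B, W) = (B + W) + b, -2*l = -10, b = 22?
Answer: 2280/7 ≈ 325.71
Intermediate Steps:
l = 5 (l = -½*(-10) = 5)
U(B, W) = 22 + B + W (U(B, W) = (B + W) + 22 = 22 + B + W)
12*U(1/(s + 15), l) = 12*(22 + 1/(-8 + 15) + 5) = 12*(22 + 1/7 + 5) = 12*(22 + ⅐ + 5) = 12*(190/7) = 2280/7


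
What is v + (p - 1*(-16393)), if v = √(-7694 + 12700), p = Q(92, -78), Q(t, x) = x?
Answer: 16315 + √5006 ≈ 16386.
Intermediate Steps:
p = -78
v = √5006 ≈ 70.753
v + (p - 1*(-16393)) = √5006 + (-78 - 1*(-16393)) = √5006 + (-78 + 16393) = √5006 + 16315 = 16315 + √5006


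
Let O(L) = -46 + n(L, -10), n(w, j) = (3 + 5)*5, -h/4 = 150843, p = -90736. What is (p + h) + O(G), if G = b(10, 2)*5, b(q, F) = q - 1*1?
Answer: -694114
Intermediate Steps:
b(q, F) = -1 + q (b(q, F) = q - 1 = -1 + q)
G = 45 (G = (-1 + 10)*5 = 9*5 = 45)
h = -603372 (h = -4*150843 = -603372)
n(w, j) = 40 (n(w, j) = 8*5 = 40)
O(L) = -6 (O(L) = -46 + 40 = -6)
(p + h) + O(G) = (-90736 - 603372) - 6 = -694108 - 6 = -694114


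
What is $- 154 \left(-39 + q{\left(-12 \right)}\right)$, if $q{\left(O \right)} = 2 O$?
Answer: $9702$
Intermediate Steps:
$- 154 \left(-39 + q{\left(-12 \right)}\right) = - 154 \left(-39 + 2 \left(-12\right)\right) = - 154 \left(-39 - 24\right) = \left(-154\right) \left(-63\right) = 9702$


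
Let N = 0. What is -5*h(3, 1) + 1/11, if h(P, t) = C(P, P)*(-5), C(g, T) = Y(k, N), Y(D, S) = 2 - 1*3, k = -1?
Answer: -274/11 ≈ -24.909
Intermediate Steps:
Y(D, S) = -1 (Y(D, S) = 2 - 3 = -1)
C(g, T) = -1
h(P, t) = 5 (h(P, t) = -1*(-5) = 5)
-5*h(3, 1) + 1/11 = -5*5 + 1/11 = -25 + 1/11 = -274/11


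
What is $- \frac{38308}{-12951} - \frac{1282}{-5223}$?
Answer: $\frac{72228622}{22547691} \approx 3.2034$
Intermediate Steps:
$- \frac{38308}{-12951} - \frac{1282}{-5223} = \left(-38308\right) \left(- \frac{1}{12951}\right) - - \frac{1282}{5223} = \frac{38308}{12951} + \frac{1282}{5223} = \frac{72228622}{22547691}$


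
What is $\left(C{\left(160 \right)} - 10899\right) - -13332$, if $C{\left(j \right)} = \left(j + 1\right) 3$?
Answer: $2916$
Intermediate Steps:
$C{\left(j \right)} = 3 + 3 j$ ($C{\left(j \right)} = \left(1 + j\right) 3 = 3 + 3 j$)
$\left(C{\left(160 \right)} - 10899\right) - -13332 = \left(\left(3 + 3 \cdot 160\right) - 10899\right) - -13332 = \left(\left(3 + 480\right) - 10899\right) + 13332 = \left(483 - 10899\right) + 13332 = -10416 + 13332 = 2916$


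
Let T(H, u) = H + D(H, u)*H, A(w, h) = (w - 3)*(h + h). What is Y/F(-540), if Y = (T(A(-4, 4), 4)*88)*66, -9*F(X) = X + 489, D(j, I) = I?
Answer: -4878720/17 ≈ -2.8698e+5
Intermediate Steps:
F(X) = -163/3 - X/9 (F(X) = -(X + 489)/9 = -(489 + X)/9 = -163/3 - X/9)
A(w, h) = 2*h*(-3 + w) (A(w, h) = (-3 + w)*(2*h) = 2*h*(-3 + w))
T(H, u) = H + H*u (T(H, u) = H + u*H = H + H*u)
Y = -1626240 (Y = (((2*4*(-3 - 4))*(1 + 4))*88)*66 = (((2*4*(-7))*5)*88)*66 = (-56*5*88)*66 = -280*88*66 = -24640*66 = -1626240)
Y/F(-540) = -1626240/(-163/3 - ⅑*(-540)) = -1626240/(-163/3 + 60) = -1626240/17/3 = -1626240*3/17 = -4878720/17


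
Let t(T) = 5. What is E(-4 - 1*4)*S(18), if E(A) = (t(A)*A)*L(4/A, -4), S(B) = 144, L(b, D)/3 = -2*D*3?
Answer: -414720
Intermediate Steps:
L(b, D) = -18*D (L(b, D) = 3*(-2*D*3) = 3*(-6*D) = -18*D)
E(A) = 360*A (E(A) = (5*A)*(-18*(-4)) = (5*A)*72 = 360*A)
E(-4 - 1*4)*S(18) = (360*(-4 - 1*4))*144 = (360*(-4 - 4))*144 = (360*(-8))*144 = -2880*144 = -414720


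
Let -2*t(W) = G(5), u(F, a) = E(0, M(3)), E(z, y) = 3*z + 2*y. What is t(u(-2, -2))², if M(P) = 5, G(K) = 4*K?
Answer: 100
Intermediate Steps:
E(z, y) = 2*y + 3*z
u(F, a) = 10 (u(F, a) = 2*5 + 3*0 = 10 + 0 = 10)
t(W) = -10 (t(W) = -2*5 = -½*20 = -10)
t(u(-2, -2))² = (-10)² = 100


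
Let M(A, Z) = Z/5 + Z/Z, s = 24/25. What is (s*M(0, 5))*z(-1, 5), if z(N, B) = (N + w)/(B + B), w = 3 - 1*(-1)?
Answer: 72/125 ≈ 0.57600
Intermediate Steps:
w = 4 (w = 3 + 1 = 4)
z(N, B) = (4 + N)/(2*B) (z(N, B) = (N + 4)/(B + B) = (4 + N)/((2*B)) = (4 + N)*(1/(2*B)) = (4 + N)/(2*B))
s = 24/25 (s = 24*(1/25) = 24/25 ≈ 0.96000)
M(A, Z) = 1 + Z/5 (M(A, Z) = Z*(⅕) + 1 = Z/5 + 1 = 1 + Z/5)
(s*M(0, 5))*z(-1, 5) = (24*(1 + (⅕)*5)/25)*((½)*(4 - 1)/5) = (24*(1 + 1)/25)*((½)*(⅕)*3) = ((24/25)*2)*(3/10) = (48/25)*(3/10) = 72/125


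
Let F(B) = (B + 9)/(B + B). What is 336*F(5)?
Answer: 2352/5 ≈ 470.40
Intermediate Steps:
F(B) = (9 + B)/(2*B) (F(B) = (9 + B)/((2*B)) = (9 + B)*(1/(2*B)) = (9 + B)/(2*B))
336*F(5) = 336*((1/2)*(9 + 5)/5) = 336*((1/2)*(1/5)*14) = 336*(7/5) = 2352/5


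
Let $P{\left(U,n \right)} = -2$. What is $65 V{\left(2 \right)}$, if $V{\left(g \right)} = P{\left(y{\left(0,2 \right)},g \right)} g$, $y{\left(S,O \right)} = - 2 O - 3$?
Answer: $-260$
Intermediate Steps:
$y{\left(S,O \right)} = -3 - 2 O$
$V{\left(g \right)} = - 2 g$
$65 V{\left(2 \right)} = 65 \left(\left(-2\right) 2\right) = 65 \left(-4\right) = -260$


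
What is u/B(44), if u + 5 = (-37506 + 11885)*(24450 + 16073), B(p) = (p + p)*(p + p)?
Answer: -259559947/1936 ≈ -1.3407e+5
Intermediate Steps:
B(p) = 4*p**2 (B(p) = (2*p)*(2*p) = 4*p**2)
u = -1038239788 (u = -5 + (-37506 + 11885)*(24450 + 16073) = -5 - 25621*40523 = -5 - 1038239783 = -1038239788)
u/B(44) = -1038239788/(4*44**2) = -1038239788/(4*1936) = -1038239788/7744 = -1038239788*1/7744 = -259559947/1936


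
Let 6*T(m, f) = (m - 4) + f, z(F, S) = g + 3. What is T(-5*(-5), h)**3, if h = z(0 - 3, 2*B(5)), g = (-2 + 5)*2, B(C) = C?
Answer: 125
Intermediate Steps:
g = 6 (g = 3*2 = 6)
z(F, S) = 9 (z(F, S) = 6 + 3 = 9)
h = 9
T(m, f) = -2/3 + f/6 + m/6 (T(m, f) = ((m - 4) + f)/6 = ((-4 + m) + f)/6 = (-4 + f + m)/6 = -2/3 + f/6 + m/6)
T(-5*(-5), h)**3 = (-2/3 + (1/6)*9 + (-5*(-5))/6)**3 = (-2/3 + 3/2 + (1/6)*25)**3 = (-2/3 + 3/2 + 25/6)**3 = 5**3 = 125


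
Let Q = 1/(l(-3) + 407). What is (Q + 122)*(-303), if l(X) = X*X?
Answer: -15378159/416 ≈ -36967.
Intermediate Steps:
l(X) = X²
Q = 1/416 (Q = 1/((-3)² + 407) = 1/(9 + 407) = 1/416 ≈ 0.0024038)
(Q + 122)*(-303) = (1/416 + 122)*(-303) = (50753/416)*(-303) = -15378159/416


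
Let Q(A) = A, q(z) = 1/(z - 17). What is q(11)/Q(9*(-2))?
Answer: 1/108 ≈ 0.0092593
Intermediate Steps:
q(z) = 1/(-17 + z)
q(11)/Q(9*(-2)) = 1/((-17 + 11)*((9*(-2)))) = 1/(-6*(-18)) = -⅙*(-1/18) = 1/108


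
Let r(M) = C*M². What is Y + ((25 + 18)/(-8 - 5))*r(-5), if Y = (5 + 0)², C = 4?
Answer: -3975/13 ≈ -305.77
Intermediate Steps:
r(M) = 4*M²
Y = 25 (Y = 5² = 25)
Y + ((25 + 18)/(-8 - 5))*r(-5) = 25 + ((25 + 18)/(-8 - 5))*(4*(-5)²) = 25 + (43/(-13))*(4*25) = 25 + (43*(-1/13))*100 = 25 - 43/13*100 = 25 - 4300/13 = -3975/13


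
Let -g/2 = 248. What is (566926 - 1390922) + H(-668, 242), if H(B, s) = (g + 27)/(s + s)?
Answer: -398814533/484 ≈ -8.2400e+5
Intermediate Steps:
g = -496 (g = -2*248 = -496)
H(B, s) = -469/(2*s) (H(B, s) = (-496 + 27)/(s + s) = -469*1/(2*s) = -469/(2*s))
(566926 - 1390922) + H(-668, 242) = (566926 - 1390922) - 469/2/242 = -823996 - 469/2*1/242 = -823996 - 469/484 = -398814533/484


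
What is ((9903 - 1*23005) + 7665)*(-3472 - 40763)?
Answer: 240505695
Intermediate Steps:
((9903 - 1*23005) + 7665)*(-3472 - 40763) = ((9903 - 23005) + 7665)*(-44235) = (-13102 + 7665)*(-44235) = -5437*(-44235) = 240505695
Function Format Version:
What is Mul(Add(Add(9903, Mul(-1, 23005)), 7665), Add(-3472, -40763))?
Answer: 240505695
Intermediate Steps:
Mul(Add(Add(9903, Mul(-1, 23005)), 7665), Add(-3472, -40763)) = Mul(Add(Add(9903, -23005), 7665), -44235) = Mul(Add(-13102, 7665), -44235) = Mul(-5437, -44235) = 240505695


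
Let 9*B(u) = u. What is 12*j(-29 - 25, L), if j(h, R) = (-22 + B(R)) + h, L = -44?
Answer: -2912/3 ≈ -970.67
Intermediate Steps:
B(u) = u/9
j(h, R) = -22 + h + R/9 (j(h, R) = (-22 + R/9) + h = -22 + h + R/9)
12*j(-29 - 25, L) = 12*(-22 + (-29 - 25) + (⅑)*(-44)) = 12*(-22 - 54 - 44/9) = 12*(-728/9) = -2912/3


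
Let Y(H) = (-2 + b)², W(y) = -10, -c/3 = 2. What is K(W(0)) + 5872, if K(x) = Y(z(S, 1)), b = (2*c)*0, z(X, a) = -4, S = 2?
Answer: 5876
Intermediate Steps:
c = -6 (c = -3*2 = -6)
b = 0 (b = (2*(-6))*0 = -12*0 = 0)
Y(H) = 4 (Y(H) = (-2 + 0)² = (-2)² = 4)
K(x) = 4
K(W(0)) + 5872 = 4 + 5872 = 5876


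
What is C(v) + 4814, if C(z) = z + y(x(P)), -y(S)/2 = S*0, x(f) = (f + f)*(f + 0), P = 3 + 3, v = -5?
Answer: 4809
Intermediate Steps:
P = 6
x(f) = 2*f² (x(f) = (2*f)*f = 2*f²)
y(S) = 0 (y(S) = -2*S*0 = -2*0 = 0)
C(z) = z (C(z) = z + 0 = z)
C(v) + 4814 = -5 + 4814 = 4809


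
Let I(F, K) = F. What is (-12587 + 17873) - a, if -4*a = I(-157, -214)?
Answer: 20987/4 ≈ 5246.8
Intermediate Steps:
a = 157/4 (a = -¼*(-157) = 157/4 ≈ 39.250)
(-12587 + 17873) - a = (-12587 + 17873) - 1*157/4 = 5286 - 157/4 = 20987/4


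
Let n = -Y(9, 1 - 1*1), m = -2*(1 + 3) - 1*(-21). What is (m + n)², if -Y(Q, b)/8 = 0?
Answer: 169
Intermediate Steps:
Y(Q, b) = 0 (Y(Q, b) = -8*0 = 0)
m = 13 (m = -2*4 + 21 = -8 + 21 = 13)
n = 0 (n = -1*0 = 0)
(m + n)² = (13 + 0)² = 13² = 169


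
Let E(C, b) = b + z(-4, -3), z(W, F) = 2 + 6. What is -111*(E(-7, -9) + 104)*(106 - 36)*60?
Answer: -48018600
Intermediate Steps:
z(W, F) = 8
E(C, b) = 8 + b (E(C, b) = b + 8 = 8 + b)
-111*(E(-7, -9) + 104)*(106 - 36)*60 = -111*((8 - 9) + 104)*(106 - 36)*60 = -111*(-1 + 104)*70*60 = -11433*70*60 = -111*7210*60 = -800310*60 = -48018600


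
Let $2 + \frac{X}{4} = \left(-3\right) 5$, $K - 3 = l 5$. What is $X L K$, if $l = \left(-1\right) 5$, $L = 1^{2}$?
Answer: $1496$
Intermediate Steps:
$L = 1$
$l = -5$
$K = -22$ ($K = 3 - 25 = -22$)
$X = -68$ ($X = -8 + 4 \left(\left(-3\right) 5\right) = -8 + 4 \left(-15\right) = -8 - 60 = -68$)
$X L K = \left(-68\right) 1 \left(-22\right) = \left(-68\right) \left(-22\right) = 1496$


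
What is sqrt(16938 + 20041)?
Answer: sqrt(36979) ≈ 192.30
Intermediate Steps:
sqrt(16938 + 20041) = sqrt(36979)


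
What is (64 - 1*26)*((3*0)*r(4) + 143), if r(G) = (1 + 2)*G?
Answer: 5434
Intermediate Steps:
r(G) = 3*G
(64 - 1*26)*((3*0)*r(4) + 143) = (64 - 1*26)*((3*0)*(3*4) + 143) = (64 - 26)*(0*12 + 143) = 38*(0 + 143) = 38*143 = 5434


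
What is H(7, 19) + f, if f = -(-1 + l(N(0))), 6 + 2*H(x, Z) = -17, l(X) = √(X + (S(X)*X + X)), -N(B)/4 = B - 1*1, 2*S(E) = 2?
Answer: -21/2 - 2*√3 ≈ -13.964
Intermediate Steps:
S(E) = 1 (S(E) = (½)*2 = 1)
N(B) = 4 - 4*B (N(B) = -4*(B - 1*1) = -4*(B - 1) = -4*(-1 + B) = 4 - 4*B)
l(X) = √3*√X (l(X) = √(X + (1*X + X)) = √(X + (X + X)) = √(X + 2*X) = √(3*X) = √3*√X)
H(x, Z) = -23/2 (H(x, Z) = -3 + (½)*(-17) = -3 - 17/2 = -23/2)
f = 1 - 2*√3 (f = -(-1 + √3*√(4 - 4*0)) = -(-1 + √3*√(4 + 0)) = -(-1 + √3*√4) = -(-1 + √3*2) = -(-1 + 2*√3) = 1 - 2*√3 ≈ -2.4641)
H(7, 19) + f = -23/2 + (1 - 2*√3) = -21/2 - 2*√3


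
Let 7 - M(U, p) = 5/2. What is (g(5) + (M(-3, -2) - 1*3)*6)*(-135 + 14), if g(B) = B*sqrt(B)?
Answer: -1089 - 605*sqrt(5) ≈ -2441.8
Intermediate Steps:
M(U, p) = 9/2 (M(U, p) = 7 - 5/2 = 9/2)
g(B) = B**(3/2)
(g(5) + (M(-3, -2) - 1*3)*6)*(-135 + 14) = (5**(3/2) + (9/2 - 1*3)*6)*(-135 + 14) = (5*sqrt(5) + (9/2 - 3)*6)*(-121) = (5*sqrt(5) + (3/2)*6)*(-121) = (5*sqrt(5) + 9)*(-121) = (9 + 5*sqrt(5))*(-121) = -1089 - 605*sqrt(5)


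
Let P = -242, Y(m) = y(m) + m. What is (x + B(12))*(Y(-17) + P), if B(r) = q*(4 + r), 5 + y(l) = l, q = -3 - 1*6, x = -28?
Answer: 48332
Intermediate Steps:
q = -9 (q = -3 - 6 = -9)
y(l) = -5 + l
Y(m) = -5 + 2*m (Y(m) = (-5 + m) + m = -5 + 2*m)
B(r) = -36 - 9*r (B(r) = -9*(4 + r) = -36 - 9*r)
(x + B(12))*(Y(-17) + P) = (-28 + (-36 - 9*12))*((-5 + 2*(-17)) - 242) = (-28 + (-36 - 108))*((-5 - 34) - 242) = (-28 - 144)*(-39 - 242) = -172*(-281) = 48332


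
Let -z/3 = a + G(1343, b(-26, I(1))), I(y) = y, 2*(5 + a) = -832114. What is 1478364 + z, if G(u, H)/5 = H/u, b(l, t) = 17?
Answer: 215397435/79 ≈ 2.7265e+6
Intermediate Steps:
a = -416062 (a = -5 + (1/2)*(-832114) = -5 - 416057 = -416062)
G(u, H) = 5*H/u (G(u, H) = 5*(H/u) = 5*H/u)
z = 98606679/79 (z = -3*(-416062 + 5*17/1343) = -3*(-416062 + 5*17*(1/1343)) = -3*(-416062 + 5/79) = -3*(-32868893/79) = 98606679/79 ≈ 1.2482e+6)
1478364 + z = 1478364 + 98606679/79 = 215397435/79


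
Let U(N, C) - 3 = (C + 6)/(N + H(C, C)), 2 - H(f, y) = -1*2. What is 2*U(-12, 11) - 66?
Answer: -257/4 ≈ -64.250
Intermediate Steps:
H(f, y) = 4 (H(f, y) = 2 - (-1)*2 = 2 - 1*(-2) = 2 + 2 = 4)
U(N, C) = 3 + (6 + C)/(4 + N) (U(N, C) = 3 + (C + 6)/(N + 4) = 3 + (6 + C)/(4 + N))
2*U(-12, 11) - 66 = 2*((18 + 11 + 3*(-12))/(4 - 12)) - 66 = 2*((18 + 11 - 36)/(-8)) - 66 = 2*(-⅛*(-7)) - 66 = 2*(7/8) - 66 = 7/4 - 66 = -257/4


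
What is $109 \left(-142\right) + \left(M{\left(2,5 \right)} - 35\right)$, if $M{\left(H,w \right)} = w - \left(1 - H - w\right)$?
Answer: $-15502$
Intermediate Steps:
$M{\left(H,w \right)} = -1 + H + 2 w$ ($M{\left(H,w \right)} = w + \left(-1 + H + w\right) = -1 + H + 2 w$)
$109 \left(-142\right) + \left(M{\left(2,5 \right)} - 35\right) = 109 \left(-142\right) + \left(\left(-1 + 2 + 2 \cdot 5\right) - 35\right) = -15478 + \left(\left(-1 + 2 + 10\right) - 35\right) = -15478 + \left(11 - 35\right) = -15478 - 24 = -15502$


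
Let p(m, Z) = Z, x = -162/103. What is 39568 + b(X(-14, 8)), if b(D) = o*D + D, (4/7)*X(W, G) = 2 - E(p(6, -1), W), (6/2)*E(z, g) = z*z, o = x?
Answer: 48903983/1236 ≈ 39566.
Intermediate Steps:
x = -162/103 (x = -162*1/103 = -162/103 ≈ -1.5728)
o = -162/103 ≈ -1.5728
E(z, g) = z²/3 (E(z, g) = (z*z)/3 = z²/3)
X(W, G) = 35/12 (X(W, G) = 7*(2 - (-1)²/3)/4 = 7*(2 - 1/3)/4 = 7*(2 - 1*⅓)/4 = 7*(2 - ⅓)/4 = (7/4)*(5/3) = 35/12)
b(D) = -59*D/103 (b(D) = -162*D/103 + D = -59*D/103)
39568 + b(X(-14, 8)) = 39568 - 59/103*35/12 = 39568 - 2065/1236 = 48903983/1236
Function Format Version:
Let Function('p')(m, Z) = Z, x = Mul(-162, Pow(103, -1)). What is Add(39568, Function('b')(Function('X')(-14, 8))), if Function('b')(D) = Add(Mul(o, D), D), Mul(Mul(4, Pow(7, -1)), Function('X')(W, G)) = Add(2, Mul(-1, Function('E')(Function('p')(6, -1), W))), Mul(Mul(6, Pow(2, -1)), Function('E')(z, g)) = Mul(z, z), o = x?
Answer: Rational(48903983, 1236) ≈ 39566.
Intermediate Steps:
x = Rational(-162, 103) (x = Mul(-162, Rational(1, 103)) = Rational(-162, 103) ≈ -1.5728)
o = Rational(-162, 103) ≈ -1.5728
Function('E')(z, g) = Mul(Rational(1, 3), Pow(z, 2)) (Function('E')(z, g) = Mul(Rational(1, 3), Mul(z, z)) = Mul(Rational(1, 3), Pow(z, 2)))
Function('X')(W, G) = Rational(35, 12) (Function('X')(W, G) = Mul(Rational(7, 4), Add(2, Mul(-1, Mul(Rational(1, 3), Pow(-1, 2))))) = Mul(Rational(7, 4), Add(2, Mul(-1, Mul(Rational(1, 3), 1)))) = Mul(Rational(7, 4), Add(2, Mul(-1, Rational(1, 3)))) = Mul(Rational(7, 4), Add(2, Rational(-1, 3))) = Mul(Rational(7, 4), Rational(5, 3)) = Rational(35, 12))
Function('b')(D) = Mul(Rational(-59, 103), D) (Function('b')(D) = Add(Mul(Rational(-162, 103), D), D) = Mul(Rational(-59, 103), D))
Add(39568, Function('b')(Function('X')(-14, 8))) = Add(39568, Mul(Rational(-59, 103), Rational(35, 12))) = Add(39568, Rational(-2065, 1236)) = Rational(48903983, 1236)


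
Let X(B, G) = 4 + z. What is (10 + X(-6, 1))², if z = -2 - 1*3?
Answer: 81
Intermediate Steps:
z = -5 (z = -2 - 3 = -5)
X(B, G) = -1 (X(B, G) = 4 - 5 = -1)
(10 + X(-6, 1))² = (10 - 1)² = 9² = 81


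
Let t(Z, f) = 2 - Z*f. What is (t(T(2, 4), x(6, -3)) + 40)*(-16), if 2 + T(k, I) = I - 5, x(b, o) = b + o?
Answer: -816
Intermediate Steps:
T(k, I) = -7 + I (T(k, I) = -2 + (I - 5) = -2 + (-5 + I) = -7 + I)
t(Z, f) = 2 - Z*f
(t(T(2, 4), x(6, -3)) + 40)*(-16) = ((2 - (-7 + 4)*(6 - 3)) + 40)*(-16) = ((2 - 1*(-3)*3) + 40)*(-16) = ((2 + 9) + 40)*(-16) = (11 + 40)*(-16) = 51*(-16) = -816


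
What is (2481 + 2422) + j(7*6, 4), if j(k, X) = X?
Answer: 4907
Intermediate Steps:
(2481 + 2422) + j(7*6, 4) = (2481 + 2422) + 4 = 4903 + 4 = 4907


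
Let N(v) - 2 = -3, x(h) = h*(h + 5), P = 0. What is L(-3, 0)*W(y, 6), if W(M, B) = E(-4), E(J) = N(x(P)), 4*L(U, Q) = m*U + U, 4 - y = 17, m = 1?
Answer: 3/2 ≈ 1.5000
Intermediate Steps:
y = -13 (y = 4 - 1*17 = 4 - 17 = -13)
L(U, Q) = U/2 (L(U, Q) = (1*U + U)/4 = (U + U)/4 = (2*U)/4 = U/2)
x(h) = h*(5 + h)
N(v) = -1 (N(v) = 2 - 3 = -1)
E(J) = -1
W(M, B) = -1
L(-3, 0)*W(y, 6) = ((½)*(-3))*(-1) = -3/2*(-1) = 3/2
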